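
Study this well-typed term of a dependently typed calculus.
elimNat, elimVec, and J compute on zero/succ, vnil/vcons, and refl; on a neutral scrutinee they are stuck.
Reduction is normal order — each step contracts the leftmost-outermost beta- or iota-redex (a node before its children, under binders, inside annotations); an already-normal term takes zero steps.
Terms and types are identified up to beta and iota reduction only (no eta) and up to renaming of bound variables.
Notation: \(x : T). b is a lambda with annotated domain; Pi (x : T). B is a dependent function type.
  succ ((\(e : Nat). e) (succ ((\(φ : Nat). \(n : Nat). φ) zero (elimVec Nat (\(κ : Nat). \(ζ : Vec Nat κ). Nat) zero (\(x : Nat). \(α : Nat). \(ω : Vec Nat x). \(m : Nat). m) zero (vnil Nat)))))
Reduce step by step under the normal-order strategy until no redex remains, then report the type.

reduction (normal order):
  succ ((\(e : Nat). e) (succ ((\(φ : Nat). \(n : Nat). φ) zero (elimVec Nat (\(κ : Nat). \(ζ : Vec Nat κ). Nat) zero (\(x : Nat). \(α : Nat). \(ω : Vec Nat x). \(m : Nat). m) zero (vnil Nat)))))
  ~> succ (succ ((\(e : Nat). \(φ : Nat). e) zero (elimVec Nat (\(n : Nat). \(κ : Vec Nat n). Nat) zero (\(ζ : Nat). \(x : Nat). \(α : Vec Nat ζ). \(ω : Nat). ω) zero (vnil Nat))))
  ~> succ (succ ((\(e : Nat). zero) (elimVec Nat (\(φ : Nat). \(n : Vec Nat φ). Nat) zero (\(κ : Nat). \(ζ : Nat). \(x : Vec Nat κ). \(α : Nat). α) zero (vnil Nat))))
  ~> succ (succ zero)
the term's type:
  Nat


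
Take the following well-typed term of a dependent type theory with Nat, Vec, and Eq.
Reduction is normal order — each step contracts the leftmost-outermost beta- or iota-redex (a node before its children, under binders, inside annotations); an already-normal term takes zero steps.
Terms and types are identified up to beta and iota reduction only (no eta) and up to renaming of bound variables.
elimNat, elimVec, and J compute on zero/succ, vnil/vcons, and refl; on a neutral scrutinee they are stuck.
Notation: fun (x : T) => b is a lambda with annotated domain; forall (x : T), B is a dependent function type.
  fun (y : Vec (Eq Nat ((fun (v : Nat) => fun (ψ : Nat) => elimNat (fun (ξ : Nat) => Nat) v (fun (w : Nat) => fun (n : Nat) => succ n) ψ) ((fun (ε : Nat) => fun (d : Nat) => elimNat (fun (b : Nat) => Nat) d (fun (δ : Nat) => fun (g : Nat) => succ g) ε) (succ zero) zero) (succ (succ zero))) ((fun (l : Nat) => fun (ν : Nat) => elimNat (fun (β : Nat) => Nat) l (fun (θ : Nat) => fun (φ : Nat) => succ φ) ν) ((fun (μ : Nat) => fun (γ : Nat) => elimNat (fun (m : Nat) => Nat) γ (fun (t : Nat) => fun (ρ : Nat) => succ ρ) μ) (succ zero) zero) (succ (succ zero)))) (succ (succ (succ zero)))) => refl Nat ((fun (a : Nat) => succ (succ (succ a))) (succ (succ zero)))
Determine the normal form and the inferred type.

normal form:
  fun (y : Vec (Eq Nat (succ (succ (succ zero))) (succ (succ (succ zero)))) (succ (succ (succ zero)))) => refl Nat (succ (succ (succ (succ (succ zero)))))
type:
  forall (y : Vec (Eq Nat (succ (succ (succ zero))) (succ (succ (succ zero)))) (succ (succ (succ zero)))), Eq Nat (succ (succ (succ (succ (succ zero))))) (succ (succ (succ (succ (succ zero)))))
observation: 31 normal-order steps normalize the term, beginning with a beta-redex.


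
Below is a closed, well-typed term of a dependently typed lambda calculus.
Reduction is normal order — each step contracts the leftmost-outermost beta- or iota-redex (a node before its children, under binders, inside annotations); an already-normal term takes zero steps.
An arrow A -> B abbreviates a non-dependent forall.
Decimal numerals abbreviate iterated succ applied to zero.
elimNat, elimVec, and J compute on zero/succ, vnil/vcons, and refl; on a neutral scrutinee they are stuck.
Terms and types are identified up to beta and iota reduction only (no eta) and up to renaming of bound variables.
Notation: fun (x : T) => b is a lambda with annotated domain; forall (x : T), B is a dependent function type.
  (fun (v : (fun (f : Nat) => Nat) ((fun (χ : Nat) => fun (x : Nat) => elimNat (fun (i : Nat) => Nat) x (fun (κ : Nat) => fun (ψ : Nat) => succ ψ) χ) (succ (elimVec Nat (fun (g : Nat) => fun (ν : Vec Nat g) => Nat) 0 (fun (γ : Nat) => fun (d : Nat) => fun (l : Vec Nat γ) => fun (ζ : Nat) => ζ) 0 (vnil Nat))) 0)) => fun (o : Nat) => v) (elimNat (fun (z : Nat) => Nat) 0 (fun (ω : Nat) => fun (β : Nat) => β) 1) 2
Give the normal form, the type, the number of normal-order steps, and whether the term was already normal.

normal form:
  0
the term's type:
  Nat
reduction steps (normal order): 6
term was already normal: no
first contracted redex: a beta-redex


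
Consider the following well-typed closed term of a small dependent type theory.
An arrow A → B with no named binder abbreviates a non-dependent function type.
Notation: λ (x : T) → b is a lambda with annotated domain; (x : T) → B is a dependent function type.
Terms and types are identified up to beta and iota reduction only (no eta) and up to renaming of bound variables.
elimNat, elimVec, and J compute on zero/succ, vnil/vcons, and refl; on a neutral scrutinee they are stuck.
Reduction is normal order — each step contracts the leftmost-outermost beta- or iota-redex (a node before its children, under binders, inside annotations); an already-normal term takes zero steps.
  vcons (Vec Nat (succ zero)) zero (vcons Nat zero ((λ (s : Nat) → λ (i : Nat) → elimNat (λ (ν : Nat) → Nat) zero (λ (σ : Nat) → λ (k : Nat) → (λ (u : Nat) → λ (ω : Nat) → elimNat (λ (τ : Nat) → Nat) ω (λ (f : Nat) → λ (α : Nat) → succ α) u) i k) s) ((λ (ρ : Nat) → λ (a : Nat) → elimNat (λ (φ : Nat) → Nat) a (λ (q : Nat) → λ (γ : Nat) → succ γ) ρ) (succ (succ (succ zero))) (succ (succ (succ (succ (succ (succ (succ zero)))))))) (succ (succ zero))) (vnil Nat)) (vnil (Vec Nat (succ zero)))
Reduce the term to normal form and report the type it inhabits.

resulting normal form:
  vcons (Vec Nat (succ zero)) zero (vcons Nat zero (succ (succ (succ (succ (succ (succ (succ (succ (succ (succ (succ (succ (succ (succ (succ (succ (succ (succ (succ (succ zero)))))))))))))))))))) (vnil Nat)) (vnil (Vec Nat (succ zero)))
inferred type:
  Vec (Vec Nat (succ zero)) (succ zero)
observation: 54 normal-order steps normalize the term, beginning with a beta-redex.


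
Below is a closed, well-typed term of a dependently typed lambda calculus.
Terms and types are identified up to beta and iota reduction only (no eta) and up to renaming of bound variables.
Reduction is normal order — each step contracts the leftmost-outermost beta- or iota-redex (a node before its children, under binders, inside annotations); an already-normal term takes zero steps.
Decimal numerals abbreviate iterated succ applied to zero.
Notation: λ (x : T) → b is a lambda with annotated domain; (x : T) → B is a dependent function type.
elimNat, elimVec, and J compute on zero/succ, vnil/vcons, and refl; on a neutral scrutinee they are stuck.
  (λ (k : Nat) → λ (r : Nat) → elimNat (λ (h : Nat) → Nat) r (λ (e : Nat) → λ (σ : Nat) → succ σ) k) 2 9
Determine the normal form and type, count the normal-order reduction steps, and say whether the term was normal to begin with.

resulting normal form:
  11
type:
  Nat
steps to reach normal form (normal order): 9
started in normal form: no
first contracted redex: a beta-redex


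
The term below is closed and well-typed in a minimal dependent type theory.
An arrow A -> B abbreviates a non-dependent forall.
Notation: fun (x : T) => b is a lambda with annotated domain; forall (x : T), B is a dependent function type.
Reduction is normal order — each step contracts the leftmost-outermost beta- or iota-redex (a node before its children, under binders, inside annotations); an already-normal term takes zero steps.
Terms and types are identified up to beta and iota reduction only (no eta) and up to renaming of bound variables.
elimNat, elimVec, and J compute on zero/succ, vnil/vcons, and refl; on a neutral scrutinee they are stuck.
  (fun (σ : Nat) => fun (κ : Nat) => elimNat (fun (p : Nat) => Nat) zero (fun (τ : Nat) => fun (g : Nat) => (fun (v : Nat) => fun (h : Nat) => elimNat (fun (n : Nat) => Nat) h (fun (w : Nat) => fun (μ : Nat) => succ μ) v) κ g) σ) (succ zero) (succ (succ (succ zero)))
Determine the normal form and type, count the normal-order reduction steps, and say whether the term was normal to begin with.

resulting normal form:
  succ (succ (succ zero))
inferred type:
  Nat
normal-order step count: 18
term was already normal: no
first contracted redex: a beta-redex


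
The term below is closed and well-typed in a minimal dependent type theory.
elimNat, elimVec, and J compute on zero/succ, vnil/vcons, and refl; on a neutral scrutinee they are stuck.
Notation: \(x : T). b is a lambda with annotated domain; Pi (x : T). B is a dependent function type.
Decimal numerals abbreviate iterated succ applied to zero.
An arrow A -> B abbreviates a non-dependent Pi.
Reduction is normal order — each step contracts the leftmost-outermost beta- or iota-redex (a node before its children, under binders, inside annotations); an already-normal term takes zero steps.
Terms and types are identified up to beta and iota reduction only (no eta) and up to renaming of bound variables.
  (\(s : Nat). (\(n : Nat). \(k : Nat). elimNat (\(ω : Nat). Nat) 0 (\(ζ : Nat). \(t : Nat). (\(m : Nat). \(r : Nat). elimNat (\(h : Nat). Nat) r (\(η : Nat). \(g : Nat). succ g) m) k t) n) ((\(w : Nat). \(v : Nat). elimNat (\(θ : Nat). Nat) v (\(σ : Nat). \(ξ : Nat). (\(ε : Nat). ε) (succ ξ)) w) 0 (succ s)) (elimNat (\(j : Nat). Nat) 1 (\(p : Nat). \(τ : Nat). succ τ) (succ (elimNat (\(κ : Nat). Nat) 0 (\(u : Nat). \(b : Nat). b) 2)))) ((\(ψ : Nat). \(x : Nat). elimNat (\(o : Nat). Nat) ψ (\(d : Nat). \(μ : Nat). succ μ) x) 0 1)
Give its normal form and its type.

resulting normal form:
  4
type:
  Nat
observation: 39 normal-order steps separate the term from its normal form.


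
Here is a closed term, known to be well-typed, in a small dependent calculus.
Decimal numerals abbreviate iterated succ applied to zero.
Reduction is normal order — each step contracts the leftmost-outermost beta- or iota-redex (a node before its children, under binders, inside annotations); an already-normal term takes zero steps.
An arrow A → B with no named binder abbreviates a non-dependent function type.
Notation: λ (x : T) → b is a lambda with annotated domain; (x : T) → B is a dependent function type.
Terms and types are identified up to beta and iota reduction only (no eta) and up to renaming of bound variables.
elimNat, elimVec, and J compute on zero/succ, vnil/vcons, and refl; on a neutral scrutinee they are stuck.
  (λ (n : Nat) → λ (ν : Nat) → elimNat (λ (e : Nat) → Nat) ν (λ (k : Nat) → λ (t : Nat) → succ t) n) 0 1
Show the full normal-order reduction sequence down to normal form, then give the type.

normal-order reduction:
  (λ (n : Nat) → λ (ν : Nat) → elimNat (λ (e : Nat) → Nat) ν (λ (k : Nat) → λ (t : Nat) → succ t) n) 0 1
  ~> (λ (n : Nat) → elimNat (λ (ν : Nat) → Nat) n (λ (e : Nat) → λ (k : Nat) → succ k) 0) 1
  ~> elimNat (λ (n : Nat) → Nat) 1 (λ (ν : Nat) → λ (e : Nat) → succ e) 0
  ~> 1
the term's type:
  Nat


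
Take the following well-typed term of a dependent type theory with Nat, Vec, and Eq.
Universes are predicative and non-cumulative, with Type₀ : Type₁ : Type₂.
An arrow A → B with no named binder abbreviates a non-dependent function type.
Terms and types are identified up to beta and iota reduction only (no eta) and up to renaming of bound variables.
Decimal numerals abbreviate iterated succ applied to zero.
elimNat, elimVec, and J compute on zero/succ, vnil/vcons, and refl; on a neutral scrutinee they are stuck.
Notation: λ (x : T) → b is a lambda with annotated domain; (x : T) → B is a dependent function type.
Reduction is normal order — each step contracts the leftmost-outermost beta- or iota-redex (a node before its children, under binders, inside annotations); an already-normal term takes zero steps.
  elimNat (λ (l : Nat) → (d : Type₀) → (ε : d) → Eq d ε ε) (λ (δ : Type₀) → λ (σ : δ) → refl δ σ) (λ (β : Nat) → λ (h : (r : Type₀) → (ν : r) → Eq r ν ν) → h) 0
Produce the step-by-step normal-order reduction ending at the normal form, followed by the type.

normal-order reduction:
  elimNat (λ (l : Nat) → (d : Type₀) → (ε : d) → Eq d ε ε) (λ (δ : Type₀) → λ (σ : δ) → refl δ σ) (λ (β : Nat) → λ (h : (r : Type₀) → (ν : r) → Eq r ν ν) → h) 0
  ~> λ (l : Type₀) → λ (d : l) → refl l d
inferred type:
  (l : Type₀) → (d : l) → Eq l d d


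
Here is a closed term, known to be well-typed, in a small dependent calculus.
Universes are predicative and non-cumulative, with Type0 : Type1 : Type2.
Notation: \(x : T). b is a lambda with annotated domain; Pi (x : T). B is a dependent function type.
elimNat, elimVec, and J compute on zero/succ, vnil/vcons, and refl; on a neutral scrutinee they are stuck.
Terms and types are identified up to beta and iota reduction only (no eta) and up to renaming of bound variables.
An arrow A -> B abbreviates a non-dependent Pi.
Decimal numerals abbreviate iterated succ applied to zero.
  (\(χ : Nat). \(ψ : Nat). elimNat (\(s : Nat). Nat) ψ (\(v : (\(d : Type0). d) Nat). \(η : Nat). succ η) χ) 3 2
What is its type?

type:
  Nat


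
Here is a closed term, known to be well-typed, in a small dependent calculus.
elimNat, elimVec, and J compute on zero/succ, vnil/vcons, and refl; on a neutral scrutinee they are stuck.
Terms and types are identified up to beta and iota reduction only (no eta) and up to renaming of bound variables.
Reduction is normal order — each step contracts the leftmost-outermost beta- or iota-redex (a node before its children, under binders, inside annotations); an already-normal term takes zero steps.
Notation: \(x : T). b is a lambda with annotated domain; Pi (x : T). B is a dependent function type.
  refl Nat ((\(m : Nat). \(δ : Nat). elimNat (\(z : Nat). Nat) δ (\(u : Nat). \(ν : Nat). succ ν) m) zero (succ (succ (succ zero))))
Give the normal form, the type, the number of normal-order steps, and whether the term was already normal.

normal form:
  refl Nat (succ (succ (succ zero)))
type:
  Eq Nat (succ (succ (succ zero))) (succ (succ (succ zero)))
normal-order step count: 3
already normal: no
first redex: a beta-redex


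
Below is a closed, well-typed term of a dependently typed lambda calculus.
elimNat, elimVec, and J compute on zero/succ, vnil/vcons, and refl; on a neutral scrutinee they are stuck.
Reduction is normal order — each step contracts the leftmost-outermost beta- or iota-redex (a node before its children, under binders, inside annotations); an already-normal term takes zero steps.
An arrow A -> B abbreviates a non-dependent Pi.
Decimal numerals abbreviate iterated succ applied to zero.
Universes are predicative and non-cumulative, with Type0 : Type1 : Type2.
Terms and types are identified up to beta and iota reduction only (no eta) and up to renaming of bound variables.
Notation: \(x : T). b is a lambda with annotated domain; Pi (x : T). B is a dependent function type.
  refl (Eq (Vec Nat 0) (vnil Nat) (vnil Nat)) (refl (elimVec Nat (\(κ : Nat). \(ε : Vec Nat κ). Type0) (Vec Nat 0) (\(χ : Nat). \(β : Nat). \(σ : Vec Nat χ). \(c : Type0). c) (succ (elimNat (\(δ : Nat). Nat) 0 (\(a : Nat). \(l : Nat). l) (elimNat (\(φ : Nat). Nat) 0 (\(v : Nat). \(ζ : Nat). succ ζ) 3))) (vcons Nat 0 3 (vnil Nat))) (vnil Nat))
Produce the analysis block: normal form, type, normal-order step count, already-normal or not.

resulting normal form:
  refl (Eq (Vec Nat 0) (vnil Nat) (vnil Nat)) (refl (Vec Nat 0) (vnil Nat))
type:
  Eq (Eq (Vec Nat 0) (vnil Nat) (vnil Nat)) (refl (Vec Nat 0) (vnil Nat)) (refl (Vec Nat 0) (vnil Nat))
reduction steps (normal order): 6
term was already normal: no
first contracted redex: an elimVec iota-redex


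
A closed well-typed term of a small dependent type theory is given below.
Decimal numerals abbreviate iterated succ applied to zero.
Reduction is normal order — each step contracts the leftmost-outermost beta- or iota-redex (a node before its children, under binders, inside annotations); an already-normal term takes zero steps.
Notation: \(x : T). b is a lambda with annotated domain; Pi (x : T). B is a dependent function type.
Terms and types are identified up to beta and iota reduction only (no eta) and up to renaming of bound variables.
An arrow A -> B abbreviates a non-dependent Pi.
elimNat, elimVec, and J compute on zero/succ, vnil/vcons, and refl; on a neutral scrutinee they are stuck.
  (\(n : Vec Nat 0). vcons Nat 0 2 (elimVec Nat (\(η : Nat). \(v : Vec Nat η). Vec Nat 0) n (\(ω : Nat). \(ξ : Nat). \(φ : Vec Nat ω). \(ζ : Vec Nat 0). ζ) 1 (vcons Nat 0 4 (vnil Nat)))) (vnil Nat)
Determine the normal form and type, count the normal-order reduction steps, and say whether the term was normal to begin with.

normal form:
  vcons Nat 0 2 (vnil Nat)
the term's type:
  Vec Nat 1
steps to reach normal form (normal order): 7
already normal: no
first redex: a beta-redex


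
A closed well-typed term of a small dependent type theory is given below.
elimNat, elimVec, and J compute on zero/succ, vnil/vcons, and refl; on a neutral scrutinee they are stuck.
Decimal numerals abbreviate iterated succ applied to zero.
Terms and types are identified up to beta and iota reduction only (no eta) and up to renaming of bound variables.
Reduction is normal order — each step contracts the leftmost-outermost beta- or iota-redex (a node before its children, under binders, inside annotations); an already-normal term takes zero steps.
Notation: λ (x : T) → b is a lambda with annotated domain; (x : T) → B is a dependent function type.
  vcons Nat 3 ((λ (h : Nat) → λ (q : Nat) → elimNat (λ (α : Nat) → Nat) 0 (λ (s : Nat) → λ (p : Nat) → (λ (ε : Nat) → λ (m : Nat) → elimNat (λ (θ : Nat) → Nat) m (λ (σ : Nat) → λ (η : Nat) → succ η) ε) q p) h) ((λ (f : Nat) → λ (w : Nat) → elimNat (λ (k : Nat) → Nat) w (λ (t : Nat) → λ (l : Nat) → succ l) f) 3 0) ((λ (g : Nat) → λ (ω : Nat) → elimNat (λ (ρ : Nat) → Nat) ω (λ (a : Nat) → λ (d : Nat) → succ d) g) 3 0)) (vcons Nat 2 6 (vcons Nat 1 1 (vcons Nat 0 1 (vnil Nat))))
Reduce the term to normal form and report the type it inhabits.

resulting normal form:
  vcons Nat 3 9 (vcons Nat 2 6 (vcons Nat 1 1 (vcons Nat 0 1 (vnil Nat))))
type:
  Vec Nat 4


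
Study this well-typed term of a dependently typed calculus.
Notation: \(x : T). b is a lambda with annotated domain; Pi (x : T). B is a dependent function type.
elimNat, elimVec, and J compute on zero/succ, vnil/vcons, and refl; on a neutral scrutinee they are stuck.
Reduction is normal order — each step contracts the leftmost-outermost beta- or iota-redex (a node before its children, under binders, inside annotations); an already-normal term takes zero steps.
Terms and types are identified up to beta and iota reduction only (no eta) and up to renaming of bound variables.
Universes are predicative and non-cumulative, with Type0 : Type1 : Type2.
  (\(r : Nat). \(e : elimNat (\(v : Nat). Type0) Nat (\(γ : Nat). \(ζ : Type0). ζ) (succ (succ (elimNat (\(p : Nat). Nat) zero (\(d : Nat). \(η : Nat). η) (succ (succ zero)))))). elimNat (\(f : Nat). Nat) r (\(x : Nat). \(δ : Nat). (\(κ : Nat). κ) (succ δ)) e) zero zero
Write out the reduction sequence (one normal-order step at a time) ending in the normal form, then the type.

normal-order reduction sequence:
  (\(r : Nat). \(e : elimNat (\(v : Nat). Type0) Nat (\(γ : Nat). \(ζ : Type0). ζ) (succ (succ (elimNat (\(p : Nat). Nat) zero (\(d : Nat). \(η : Nat). η) (succ (succ zero)))))). elimNat (\(f : Nat). Nat) r (\(x : Nat). \(δ : Nat). (\(κ : Nat). κ) (succ δ)) e) zero zero
  ~> (\(r : elimNat (\(e : Nat). Type0) Nat (\(v : Nat). \(γ : Type0). γ) (succ (succ (elimNat (\(ζ : Nat). Nat) zero (\(p : Nat). \(d : Nat). d) (succ (succ zero)))))). elimNat (\(η : Nat). Nat) zero (\(f : Nat). \(x : Nat). (\(δ : Nat). δ) (succ x)) r) zero
  ~> elimNat (\(r : Nat). Nat) zero (\(e : Nat). \(v : Nat). (\(γ : Nat). γ) (succ v)) zero
  ~> zero
type:
  Nat


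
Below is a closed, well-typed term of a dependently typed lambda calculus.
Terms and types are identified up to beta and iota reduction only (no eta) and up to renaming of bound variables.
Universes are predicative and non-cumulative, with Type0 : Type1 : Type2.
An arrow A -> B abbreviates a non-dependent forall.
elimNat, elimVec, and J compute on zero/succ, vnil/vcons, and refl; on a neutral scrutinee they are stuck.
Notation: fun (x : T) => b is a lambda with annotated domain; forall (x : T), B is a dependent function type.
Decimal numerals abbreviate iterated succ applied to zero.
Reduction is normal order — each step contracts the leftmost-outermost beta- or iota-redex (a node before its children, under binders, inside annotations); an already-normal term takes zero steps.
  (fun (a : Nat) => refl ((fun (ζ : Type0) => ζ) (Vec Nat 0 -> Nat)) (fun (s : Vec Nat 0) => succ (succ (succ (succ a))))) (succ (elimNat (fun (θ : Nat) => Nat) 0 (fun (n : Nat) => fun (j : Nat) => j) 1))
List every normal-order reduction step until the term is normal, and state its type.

reduction (normal order):
  (fun (a : Nat) => refl ((fun (ζ : Type0) => ζ) (Vec Nat 0 -> Nat)) (fun (s : Vec Nat 0) => succ (succ (succ (succ a))))) (succ (elimNat (fun (θ : Nat) => Nat) 0 (fun (n : Nat) => fun (j : Nat) => j) 1))
  ~> refl ((fun (a : Type0) => a) (Vec Nat 0 -> Nat)) (fun (ζ : Vec Nat 0) => succ (succ (succ (succ (succ (elimNat (fun (s : Nat) => Nat) 0 (fun (θ : Nat) => fun (n : Nat) => n) 1))))))
  ~> refl (Vec Nat 0 -> Nat) (fun (a : Vec Nat 0) => succ (succ (succ (succ (succ (elimNat (fun (ζ : Nat) => Nat) 0 (fun (s : Nat) => fun (θ : Nat) => θ) 1))))))
  ~> refl (Vec Nat 0 -> Nat) (fun (a : Vec Nat 0) => succ (succ (succ (succ (succ ((fun (ζ : Nat) => fun (s : Nat) => s) 0 (elimNat (fun (θ : Nat) => Nat) 0 (fun (n : Nat) => fun (j : Nat) => j) 0)))))))
  ~> refl (Vec Nat 0 -> Nat) (fun (a : Vec Nat 0) => succ (succ (succ (succ (succ ((fun (ζ : Nat) => ζ) (elimNat (fun (s : Nat) => Nat) 0 (fun (θ : Nat) => fun (n : Nat) => n) 0)))))))
  ~> refl (Vec Nat 0 -> Nat) (fun (a : Vec Nat 0) => succ (succ (succ (succ (succ (elimNat (fun (ζ : Nat) => Nat) 0 (fun (s : Nat) => fun (θ : Nat) => θ) 0))))))
  ~> refl (Vec Nat 0 -> Nat) (fun (a : Vec Nat 0) => 5)
the term's type:
  Eq (Vec Nat 0 -> Nat) (fun (a : Vec Nat 0) => 5) (fun (ζ : Vec Nat 0) => 5)


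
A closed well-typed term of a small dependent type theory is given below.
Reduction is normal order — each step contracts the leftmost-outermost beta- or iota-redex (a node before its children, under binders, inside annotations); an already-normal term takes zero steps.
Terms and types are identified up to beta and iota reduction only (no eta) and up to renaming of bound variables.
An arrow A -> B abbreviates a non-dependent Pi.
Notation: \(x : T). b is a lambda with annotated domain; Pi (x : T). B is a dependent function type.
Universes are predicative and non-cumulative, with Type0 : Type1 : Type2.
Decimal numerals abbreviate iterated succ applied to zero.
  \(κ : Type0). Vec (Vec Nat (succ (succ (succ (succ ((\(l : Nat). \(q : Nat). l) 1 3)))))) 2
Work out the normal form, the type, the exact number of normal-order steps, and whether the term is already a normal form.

resulting normal form:
  \(κ : Type0). Vec (Vec Nat 5) 2
type:
  Type0 -> Type0
steps to reach normal form (normal order): 2
started in normal form: no
first redex: a beta-redex


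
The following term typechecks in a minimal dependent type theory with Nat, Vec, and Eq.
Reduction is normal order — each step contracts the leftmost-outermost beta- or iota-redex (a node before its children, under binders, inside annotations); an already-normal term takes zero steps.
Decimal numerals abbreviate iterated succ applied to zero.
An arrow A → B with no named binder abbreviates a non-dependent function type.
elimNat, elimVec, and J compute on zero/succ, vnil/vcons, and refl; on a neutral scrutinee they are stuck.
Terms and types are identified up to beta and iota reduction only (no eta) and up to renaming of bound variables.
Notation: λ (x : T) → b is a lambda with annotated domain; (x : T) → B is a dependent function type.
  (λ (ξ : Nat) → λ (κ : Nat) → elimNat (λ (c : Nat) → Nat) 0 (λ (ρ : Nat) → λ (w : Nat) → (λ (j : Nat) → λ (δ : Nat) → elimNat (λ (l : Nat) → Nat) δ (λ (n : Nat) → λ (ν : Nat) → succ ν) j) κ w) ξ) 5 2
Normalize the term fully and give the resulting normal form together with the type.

reduced normal form:
  10
type:
  Nat


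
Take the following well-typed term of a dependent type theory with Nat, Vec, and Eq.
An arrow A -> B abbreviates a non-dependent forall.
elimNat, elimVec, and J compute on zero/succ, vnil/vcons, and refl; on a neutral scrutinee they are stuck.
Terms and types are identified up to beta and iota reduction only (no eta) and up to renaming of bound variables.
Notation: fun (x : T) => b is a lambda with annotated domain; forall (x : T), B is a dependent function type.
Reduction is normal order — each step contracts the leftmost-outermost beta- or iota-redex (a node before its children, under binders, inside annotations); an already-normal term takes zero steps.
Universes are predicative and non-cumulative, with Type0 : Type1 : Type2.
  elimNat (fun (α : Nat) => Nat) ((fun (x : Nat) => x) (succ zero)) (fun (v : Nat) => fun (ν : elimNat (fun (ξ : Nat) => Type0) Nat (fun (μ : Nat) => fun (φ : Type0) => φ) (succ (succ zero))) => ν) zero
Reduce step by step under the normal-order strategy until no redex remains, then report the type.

normal-order reduction:
  elimNat (fun (α : Nat) => Nat) ((fun (x : Nat) => x) (succ zero)) (fun (v : Nat) => fun (ν : elimNat (fun (ξ : Nat) => Type0) Nat (fun (μ : Nat) => fun (φ : Type0) => φ) (succ (succ zero))) => ν) zero
  ~> (fun (α : Nat) => α) (succ zero)
  ~> succ zero
inferred type:
  Nat


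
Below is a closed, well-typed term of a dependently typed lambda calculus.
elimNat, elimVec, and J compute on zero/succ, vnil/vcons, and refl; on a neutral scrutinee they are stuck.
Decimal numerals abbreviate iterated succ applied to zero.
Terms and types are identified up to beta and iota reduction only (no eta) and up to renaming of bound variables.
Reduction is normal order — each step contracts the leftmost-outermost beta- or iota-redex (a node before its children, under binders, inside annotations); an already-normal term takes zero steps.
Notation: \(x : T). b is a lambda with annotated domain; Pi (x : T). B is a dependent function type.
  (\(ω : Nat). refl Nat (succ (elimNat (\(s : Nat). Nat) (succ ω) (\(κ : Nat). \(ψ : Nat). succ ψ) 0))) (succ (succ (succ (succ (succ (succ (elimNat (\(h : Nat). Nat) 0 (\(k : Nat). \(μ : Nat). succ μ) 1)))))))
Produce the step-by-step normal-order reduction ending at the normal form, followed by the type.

reduction (normal order):
  (\(ω : Nat). refl Nat (succ (elimNat (\(s : Nat). Nat) (succ ω) (\(κ : Nat). \(ψ : Nat). succ ψ) 0))) (succ (succ (succ (succ (succ (succ (elimNat (\(h : Nat). Nat) 0 (\(k : Nat). \(μ : Nat). succ μ) 1)))))))
  ~> refl Nat (succ (elimNat (\(ω : Nat). Nat) (succ (succ (succ (succ (succ (succ (succ (elimNat (\(s : Nat). Nat) 0 (\(κ : Nat). \(ψ : Nat). succ ψ) 1)))))))) (\(h : Nat). \(k : Nat). succ k) 0))
  ~> refl Nat (succ (succ (succ (succ (succ (succ (succ (succ (elimNat (\(ω : Nat). Nat) 0 (\(s : Nat). \(κ : Nat). succ κ) 1)))))))))
  ~> refl Nat (succ (succ (succ (succ (succ (succ (succ (succ ((\(ω : Nat). \(s : Nat). succ s) 0 (elimNat (\(κ : Nat). Nat) 0 (\(ψ : Nat). \(h : Nat). succ h) 0))))))))))
  ~> refl Nat (succ (succ (succ (succ (succ (succ (succ (succ ((\(ω : Nat). succ ω) (elimNat (\(s : Nat). Nat) 0 (\(κ : Nat). \(ψ : Nat). succ ψ) 0))))))))))
  ~> refl Nat (succ (succ (succ (succ (succ (succ (succ (succ (succ (elimNat (\(ω : Nat). Nat) 0 (\(s : Nat). \(κ : Nat). succ κ) 0))))))))))
  ~> refl Nat 9
the term's type:
  Eq Nat 9 9


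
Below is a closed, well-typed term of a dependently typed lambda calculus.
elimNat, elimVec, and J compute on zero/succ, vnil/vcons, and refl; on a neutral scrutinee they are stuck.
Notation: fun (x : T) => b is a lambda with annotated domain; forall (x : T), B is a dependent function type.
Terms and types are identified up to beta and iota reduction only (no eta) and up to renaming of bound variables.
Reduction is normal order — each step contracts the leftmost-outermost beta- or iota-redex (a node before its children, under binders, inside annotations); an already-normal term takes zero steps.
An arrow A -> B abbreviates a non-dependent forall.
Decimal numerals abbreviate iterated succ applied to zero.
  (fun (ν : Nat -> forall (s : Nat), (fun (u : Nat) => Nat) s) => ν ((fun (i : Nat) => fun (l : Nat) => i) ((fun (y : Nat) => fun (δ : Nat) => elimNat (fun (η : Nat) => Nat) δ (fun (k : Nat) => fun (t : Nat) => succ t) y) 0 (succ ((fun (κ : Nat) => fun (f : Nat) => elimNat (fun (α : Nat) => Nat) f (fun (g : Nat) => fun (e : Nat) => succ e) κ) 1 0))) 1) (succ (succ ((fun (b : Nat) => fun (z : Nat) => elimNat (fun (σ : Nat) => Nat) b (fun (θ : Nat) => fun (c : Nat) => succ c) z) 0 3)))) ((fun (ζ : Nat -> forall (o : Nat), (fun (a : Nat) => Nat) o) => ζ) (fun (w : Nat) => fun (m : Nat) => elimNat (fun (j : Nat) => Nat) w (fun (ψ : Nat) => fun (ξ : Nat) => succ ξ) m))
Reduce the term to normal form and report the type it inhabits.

normal form:
  7
inferred type:
  Nat


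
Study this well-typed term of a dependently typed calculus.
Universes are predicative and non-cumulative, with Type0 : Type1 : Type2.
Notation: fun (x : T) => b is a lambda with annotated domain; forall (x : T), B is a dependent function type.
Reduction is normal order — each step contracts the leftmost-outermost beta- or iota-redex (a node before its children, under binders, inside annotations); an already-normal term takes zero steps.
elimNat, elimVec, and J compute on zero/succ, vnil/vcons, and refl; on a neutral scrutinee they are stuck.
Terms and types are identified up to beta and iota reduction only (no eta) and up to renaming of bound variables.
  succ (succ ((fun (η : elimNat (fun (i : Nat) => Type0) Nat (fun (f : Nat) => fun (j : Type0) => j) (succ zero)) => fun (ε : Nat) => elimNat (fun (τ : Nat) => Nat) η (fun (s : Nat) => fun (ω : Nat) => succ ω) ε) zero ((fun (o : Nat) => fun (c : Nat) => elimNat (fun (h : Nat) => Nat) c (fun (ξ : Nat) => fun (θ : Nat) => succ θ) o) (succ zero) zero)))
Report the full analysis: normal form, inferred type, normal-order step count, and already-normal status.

reduced normal form:
  succ (succ (succ zero))
inferred type:
  Nat
reduction steps (normal order): 12
already normal: no
first contracted redex: a beta-redex


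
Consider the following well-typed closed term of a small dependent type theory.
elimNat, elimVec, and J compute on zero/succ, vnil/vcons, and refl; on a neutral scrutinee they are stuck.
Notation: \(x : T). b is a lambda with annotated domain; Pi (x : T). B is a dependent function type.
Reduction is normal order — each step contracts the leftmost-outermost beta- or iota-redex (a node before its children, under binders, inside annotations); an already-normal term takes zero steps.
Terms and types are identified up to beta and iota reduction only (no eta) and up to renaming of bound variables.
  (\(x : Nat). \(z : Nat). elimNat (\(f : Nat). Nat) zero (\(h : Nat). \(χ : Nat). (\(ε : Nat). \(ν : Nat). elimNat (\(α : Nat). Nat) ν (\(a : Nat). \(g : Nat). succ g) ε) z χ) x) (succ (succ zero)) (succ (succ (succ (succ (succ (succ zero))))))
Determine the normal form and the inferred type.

reduced normal form:
  succ (succ (succ (succ (succ (succ (succ (succ (succ (succ (succ (succ zero)))))))))))
type:
  Nat
observation: reduction starts at a beta-redex, and 51 normal-order steps reach the normal form.


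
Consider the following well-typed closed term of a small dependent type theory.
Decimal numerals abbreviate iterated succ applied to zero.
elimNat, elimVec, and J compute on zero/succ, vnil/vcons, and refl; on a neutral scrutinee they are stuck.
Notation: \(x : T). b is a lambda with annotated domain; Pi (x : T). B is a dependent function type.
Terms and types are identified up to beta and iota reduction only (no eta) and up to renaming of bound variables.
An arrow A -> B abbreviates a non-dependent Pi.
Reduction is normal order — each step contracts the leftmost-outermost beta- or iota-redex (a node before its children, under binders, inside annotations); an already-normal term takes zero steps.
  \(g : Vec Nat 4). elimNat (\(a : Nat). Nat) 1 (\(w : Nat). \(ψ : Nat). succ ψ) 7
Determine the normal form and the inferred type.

normal form:
  \(g : Vec Nat 4). 8
the term's type:
  Vec Nat 4 -> Nat
observation: 22 normal-order steps separate the term from its normal form.


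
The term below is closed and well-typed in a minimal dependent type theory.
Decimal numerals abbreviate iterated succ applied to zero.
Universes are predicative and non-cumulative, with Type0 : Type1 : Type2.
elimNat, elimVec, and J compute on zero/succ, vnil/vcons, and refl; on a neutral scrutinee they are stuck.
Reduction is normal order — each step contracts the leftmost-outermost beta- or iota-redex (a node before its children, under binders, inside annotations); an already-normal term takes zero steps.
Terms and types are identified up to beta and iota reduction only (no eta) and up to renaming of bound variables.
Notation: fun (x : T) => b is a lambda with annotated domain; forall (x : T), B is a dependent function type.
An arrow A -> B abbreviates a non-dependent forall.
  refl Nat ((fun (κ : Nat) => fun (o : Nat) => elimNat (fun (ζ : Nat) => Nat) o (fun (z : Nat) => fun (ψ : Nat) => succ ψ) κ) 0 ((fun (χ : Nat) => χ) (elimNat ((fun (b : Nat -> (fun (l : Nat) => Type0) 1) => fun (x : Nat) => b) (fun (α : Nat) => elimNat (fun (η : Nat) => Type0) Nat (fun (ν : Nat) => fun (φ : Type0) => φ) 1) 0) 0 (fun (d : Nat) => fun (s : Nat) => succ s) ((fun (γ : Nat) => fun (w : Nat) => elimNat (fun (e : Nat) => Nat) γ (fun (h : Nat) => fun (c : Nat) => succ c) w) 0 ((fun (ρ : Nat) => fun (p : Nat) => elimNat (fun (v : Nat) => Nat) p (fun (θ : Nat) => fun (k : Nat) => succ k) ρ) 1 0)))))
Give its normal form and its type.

resulting normal form:
  refl Nat 1
the term's type:
  Eq Nat 1 1
observation: contracting a beta-redex first, the term normalizes in 26 steps.


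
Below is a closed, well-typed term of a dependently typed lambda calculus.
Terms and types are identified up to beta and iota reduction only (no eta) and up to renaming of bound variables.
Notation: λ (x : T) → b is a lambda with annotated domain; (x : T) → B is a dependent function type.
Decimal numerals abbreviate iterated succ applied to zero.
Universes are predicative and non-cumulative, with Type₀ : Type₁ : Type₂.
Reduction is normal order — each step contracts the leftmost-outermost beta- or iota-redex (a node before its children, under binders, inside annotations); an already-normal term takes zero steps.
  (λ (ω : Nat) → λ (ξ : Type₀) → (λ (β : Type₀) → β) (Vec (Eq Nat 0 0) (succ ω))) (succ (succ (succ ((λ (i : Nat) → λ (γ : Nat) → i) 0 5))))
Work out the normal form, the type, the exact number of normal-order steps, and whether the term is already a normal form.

reduced normal form:
  λ (ω : Type₀) → Vec (Eq Nat 0 0) 4
inferred type:
  (ω : Type₀) → Type₀
steps to reach normal form (normal order): 4
started in normal form: no
first redex: a beta-redex


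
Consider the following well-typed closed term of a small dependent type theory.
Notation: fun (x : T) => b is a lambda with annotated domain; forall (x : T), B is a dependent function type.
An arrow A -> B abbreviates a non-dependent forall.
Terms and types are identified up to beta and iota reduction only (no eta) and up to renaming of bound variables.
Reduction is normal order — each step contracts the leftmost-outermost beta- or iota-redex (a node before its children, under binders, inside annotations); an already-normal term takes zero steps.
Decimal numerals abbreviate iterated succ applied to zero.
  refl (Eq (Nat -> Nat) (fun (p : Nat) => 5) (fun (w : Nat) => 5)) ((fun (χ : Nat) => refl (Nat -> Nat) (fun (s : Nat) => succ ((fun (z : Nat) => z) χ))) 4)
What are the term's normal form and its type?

resulting normal form:
  refl (Eq (Nat -> Nat) (fun (p : Nat) => 5) (fun (w : Nat) => 5)) (refl (Nat -> Nat) (fun (χ : Nat) => 5))
the term's type:
  Eq (Eq (Nat -> Nat) (fun (p : Nat) => 5) (fun (w : Nat) => 5)) (refl (Nat -> Nat) (fun (χ : Nat) => 5)) (refl (Nat -> Nat) (fun (s : Nat) => 5))
observation: normalization takes exactly 2 steps under the normal-order strategy.


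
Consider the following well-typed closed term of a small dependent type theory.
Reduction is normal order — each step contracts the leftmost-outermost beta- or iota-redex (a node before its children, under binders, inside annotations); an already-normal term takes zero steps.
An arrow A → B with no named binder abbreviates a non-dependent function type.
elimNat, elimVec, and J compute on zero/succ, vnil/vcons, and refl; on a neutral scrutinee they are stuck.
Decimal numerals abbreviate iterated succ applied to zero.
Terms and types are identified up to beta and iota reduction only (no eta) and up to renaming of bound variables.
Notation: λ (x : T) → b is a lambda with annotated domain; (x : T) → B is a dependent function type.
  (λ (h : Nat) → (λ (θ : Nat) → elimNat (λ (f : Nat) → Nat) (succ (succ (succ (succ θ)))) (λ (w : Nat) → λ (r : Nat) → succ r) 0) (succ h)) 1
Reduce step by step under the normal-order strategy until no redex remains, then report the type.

normal-order reduction:
  (λ (h : Nat) → (λ (θ : Nat) → elimNat (λ (f : Nat) → Nat) (succ (succ (succ (succ θ)))) (λ (w : Nat) → λ (r : Nat) → succ r) 0) (succ h)) 1
  ~> (λ (h : Nat) → elimNat (λ (θ : Nat) → Nat) (succ (succ (succ (succ h)))) (λ (f : Nat) → λ (w : Nat) → succ w) 0) 2
  ~> elimNat (λ (h : Nat) → Nat) 6 (λ (θ : Nat) → λ (f : Nat) → succ f) 0
  ~> 6
inferred type:
  Nat


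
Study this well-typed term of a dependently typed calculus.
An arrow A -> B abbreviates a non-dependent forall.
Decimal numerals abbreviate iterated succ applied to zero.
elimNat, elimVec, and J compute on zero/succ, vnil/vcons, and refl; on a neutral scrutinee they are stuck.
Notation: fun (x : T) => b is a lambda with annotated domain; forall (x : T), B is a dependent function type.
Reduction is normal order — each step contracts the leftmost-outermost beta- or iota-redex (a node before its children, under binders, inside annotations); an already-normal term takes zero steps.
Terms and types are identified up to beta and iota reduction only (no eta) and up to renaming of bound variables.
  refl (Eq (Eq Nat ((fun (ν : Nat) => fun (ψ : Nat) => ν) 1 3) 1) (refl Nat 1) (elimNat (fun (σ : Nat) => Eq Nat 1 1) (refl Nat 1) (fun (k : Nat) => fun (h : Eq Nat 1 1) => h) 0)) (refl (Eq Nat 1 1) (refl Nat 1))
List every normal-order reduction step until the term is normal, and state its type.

normal-order reduction sequence:
  refl (Eq (Eq Nat ((fun (ν : Nat) => fun (ψ : Nat) => ν) 1 3) 1) (refl Nat 1) (elimNat (fun (σ : Nat) => Eq Nat 1 1) (refl Nat 1) (fun (k : Nat) => fun (h : Eq Nat 1 1) => h) 0)) (refl (Eq Nat 1 1) (refl Nat 1))
  ~> refl (Eq (Eq Nat ((fun (ν : Nat) => 1) 3) 1) (refl Nat 1) (elimNat (fun (ψ : Nat) => Eq Nat 1 1) (refl Nat 1) (fun (σ : Nat) => fun (k : Eq Nat 1 1) => k) 0)) (refl (Eq Nat 1 1) (refl Nat 1))
  ~> refl (Eq (Eq Nat 1 1) (refl Nat 1) (elimNat (fun (ν : Nat) => Eq Nat 1 1) (refl Nat 1) (fun (ψ : Nat) => fun (σ : Eq Nat 1 1) => σ) 0)) (refl (Eq Nat 1 1) (refl Nat 1))
  ~> refl (Eq (Eq Nat 1 1) (refl Nat 1) (refl Nat 1)) (refl (Eq Nat 1 1) (refl Nat 1))
type:
  Eq (Eq (Eq Nat 1 1) (refl Nat 1) (refl Nat 1)) (refl (Eq Nat 1 1) (refl Nat 1)) (refl (Eq Nat 1 1) (refl Nat 1))
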